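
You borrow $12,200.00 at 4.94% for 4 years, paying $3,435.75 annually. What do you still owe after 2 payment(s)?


Formula: Balance = PV*(1+r)^k - PMT*((1+r)^k - 1)/r
Growth: (1 + 0.0494)^2 = 1.10124
Accumulated factor: ((1+r)^k - 1)/r = 2.0494
Balance = $12,200.00 * 1.10124 - $3,435.75 * 2.0494
Balance = $6,393.91

$6,393.91


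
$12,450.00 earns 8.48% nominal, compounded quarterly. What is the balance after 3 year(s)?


Formula: FV = P * (1 + r/m)^(m*t)
Period rate: r/m = 0.0848 / 4 = 0.0212
Total periods: m*t = 4 * 3 = 12
Growth factor: (1 + 0.0212)^12 = 1.286263
FV = $12,450.00 * 1.286263 = $16,013.97

$16,013.97


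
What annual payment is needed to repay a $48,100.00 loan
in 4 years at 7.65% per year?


Formula: PMT = PV * r / (1 - (1+r)^(-n))
Denominator: 1 - (1 + 0.0765)^(-4) = 0.255364
Numerator: $48,100.00 * 0.0765 = 3679.65
PMT = 3679.65 / 0.255364 = $14,409.42

$14,409.42


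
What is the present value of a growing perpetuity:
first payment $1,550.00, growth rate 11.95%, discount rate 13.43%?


Formula: PV = C / (r - g)
Spread: r - g = 0.1343 - 0.1195 = 0.0148
Substituting: PV = $1,550.00 / 0.0148
PV = $104,729.73

$104,729.73


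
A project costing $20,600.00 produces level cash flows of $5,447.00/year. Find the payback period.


Formula: Payback = investment / annual cash flow
Substituting: Payback = $20,600.00 / $5,447.00
Payback = 3.7819 years

3.7819 years


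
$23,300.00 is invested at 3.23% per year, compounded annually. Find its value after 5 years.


Formula: FV = P * (1 + r)^n
Substituting: FV = $23,300.00 * (1 + 0.0323)^5
Growth factor: (1.0323)^5 = 1.172275
FV = $23,300.00 * 1.172275 = $27,314.02

$27,314.02


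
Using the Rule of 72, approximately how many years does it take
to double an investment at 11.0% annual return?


Formula: Years ≈ 72 / r
Substituting: Years ≈ 72 / 11.0
Years ≈ 6.5

6.5 years


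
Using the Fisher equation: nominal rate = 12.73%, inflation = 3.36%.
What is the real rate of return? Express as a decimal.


Formula: (1 + r_real) = (1 + r_nom) / (1 + inflation)
Substituting: (1 + r_real) = 1.1273 / 1.0336
(1 + r_real) = 1.090654
r_real = 1.090654 - 1 = 0.090654

0.090654


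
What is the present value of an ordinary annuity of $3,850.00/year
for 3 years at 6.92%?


Formula: PV = PMT * (1 - (1+r)^(-n)) / r
Discount factor: (1 + 0.0692)^(-3) = 0.818132
Bracket: 1 - 0.818132 = 0.181868
PV = $3,850.00 * 0.181868 / 0.0692 = $10,118.40

$10,118.40


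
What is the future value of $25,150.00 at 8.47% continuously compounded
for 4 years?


Formula: FV = P * e^(r*t)
Exponent: r*t = 0.0847 * 4 = 0.3388
e^(0.3388) = 1.403263
FV = $25,150.00 * 1.403263 = $35,292.06

$35,292.06


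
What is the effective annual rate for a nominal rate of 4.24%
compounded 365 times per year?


Formula: EAR = (1 + r/m)^m - 1
Period rate: r/m = 0.0424 / 365 = 0.000116
Compounding: (1 + 0.000116)^365 = 1.043309
EAR = 1.043309 - 1 = 0.043309

0.043309


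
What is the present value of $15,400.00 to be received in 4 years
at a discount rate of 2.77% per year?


Formula: PV = FV / (1 + r)^n
Substituting: PV = $15,400.00 / (1 + 0.0277)^4
Discount factor: (1.0277)^4 = 1.115489
PV = $15,400.00 / 1.115489 = $13,805.60

$13,805.60


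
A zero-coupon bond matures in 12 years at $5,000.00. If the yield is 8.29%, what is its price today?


Formula: Price = FV / (1 + r)^n
Substituting: Price = $5,000.00 / (1 + 0.0829)^12
Discount factor: (1.0829)^12 = 2.60052
Price = $5,000.00 / 2.60052 = $1,922.69

$1,922.69


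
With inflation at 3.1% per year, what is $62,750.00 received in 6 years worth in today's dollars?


Formula: Real value = nominal / (1 + inflation)^years
Price level: (1 + 0.031)^6 = 1.201025
Real value = $62,750.00 / 1.201025 = $52,247.05

$52,247.05


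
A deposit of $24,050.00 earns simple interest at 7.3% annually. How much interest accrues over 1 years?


Formula: I = P * r * t
Substituting: I = $24,050.00 * 0.073 * 1
Step: I = $24,050.00 * 0.073
I = $1,755.65

$1,755.65


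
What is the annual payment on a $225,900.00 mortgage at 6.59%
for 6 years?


Formula: PMT = PV * r / (1 - (1+r)^(-n))
Denominator: 1 - (1 + 0.0659)^(-6) = 0.318131
Numerator: $225,900.00 * 0.0659 = 14886.81
PMT = 14886.81 / 0.318131 = $46,794.66

$46,794.66


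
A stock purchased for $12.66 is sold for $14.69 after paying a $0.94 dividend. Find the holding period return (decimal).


Formula: HPR = (P1 - P0 + D) / P0
Gain: $14.69 - $12.66 + $0.94 = $2.97
HPR = $2.97 / $12.66 = 0.2346

0.2346


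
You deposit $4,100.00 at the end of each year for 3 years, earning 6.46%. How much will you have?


Formula: FV = PMT * ((1+r)^n - 1) / r
Growth factor: (1 + 0.0646)^3 = 1.206589
Numerator: 1.206589 - 1 = 0.206589
FV = $4,100.00 * 0.206589 / 0.0646 = $13,111.69

$13,111.69


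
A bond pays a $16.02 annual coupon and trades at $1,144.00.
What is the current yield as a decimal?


Formula: Current yield = annual coupon / price
Substituting: CY = $16.02 / $1,144.00
CY = 0.014003

0.014003


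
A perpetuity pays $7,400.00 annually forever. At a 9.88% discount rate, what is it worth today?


Formula: PV = C / r
Substituting: PV = $7,400.00 / 0.0988
PV = $74,898.79

$74,898.79


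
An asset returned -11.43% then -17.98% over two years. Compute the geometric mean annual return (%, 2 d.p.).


Formula: Geometric mean = ((1+r1)*(1+r2))^(1/2) - 1
Product: (1 + -0.1143) * (1 + -0.1798) = 0.8857 * 0.8202 = 0.726451
Square root: 0.726451^0.5 = 0.852321
Geometric mean = 0.852321 - 1 = -0.147679
As percentage: -14.77%

-14.77%


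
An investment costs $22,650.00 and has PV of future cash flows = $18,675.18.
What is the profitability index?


Formula: PI = PV(cash flows) / initial investment
Substituting: PI = $18,675.18 / $22,650.00
PI = 0.8245

0.8245


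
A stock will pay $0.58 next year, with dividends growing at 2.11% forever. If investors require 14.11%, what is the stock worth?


Formula: P = D1 / (r - g)
Spread: r - g = 0.1411 - 0.0211 = 0.12
Substituting: P = $0.58 / 0.12
P = $4.83

$4.83


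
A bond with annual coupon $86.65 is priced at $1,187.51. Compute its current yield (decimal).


Formula: Current yield = annual coupon / price
Substituting: CY = $86.65 / $1,187.51
CY = 0.072968

0.072968


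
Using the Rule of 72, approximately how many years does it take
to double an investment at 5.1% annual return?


Formula: Years ≈ 72 / r
Substituting: Years ≈ 72 / 5.1
Years ≈ 14.1

14.1 years


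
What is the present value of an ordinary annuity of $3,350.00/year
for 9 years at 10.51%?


Formula: PV = PMT * (1 - (1+r)^(-n)) / r
Discount factor: (1 + 0.1051)^(-9) = 0.406805
Bracket: 1 - 0.406805 = 0.593195
PV = $3,350.00 * 0.593195 / 0.1051 = $18,907.75

$18,907.75


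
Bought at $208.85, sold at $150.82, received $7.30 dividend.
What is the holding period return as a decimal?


Formula: HPR = (P1 - P0 + D) / P0
Gain: $150.82 - $208.85 + $7.30 = -$50.73
HPR = -$50.73 / $208.85 = -0.2429

-0.2429


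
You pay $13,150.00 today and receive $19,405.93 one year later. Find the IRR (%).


Formula: IRR = C1/C0 - 1
Substituting: IRR = $19,405.93 / $13,150.00 - 1
Ratio: 1.475736 - 1 = 0.475736
IRR = 47.5736%

47.5736%


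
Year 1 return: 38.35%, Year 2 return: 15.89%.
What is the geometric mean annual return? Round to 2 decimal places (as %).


Formula: Geometric mean = ((1+r1)*(1+r2))^(1/2) - 1
Product: (1 + 0.3835) * (1 + 0.1589) = 1.3835 * 1.1589 = 1.603338
Square root: 1.603338^0.5 = 1.26623
Geometric mean = 1.26623 - 1 = 0.26623
As percentage: 26.62%

26.62%


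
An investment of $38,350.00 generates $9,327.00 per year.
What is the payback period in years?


Formula: Payback = investment / annual cash flow
Substituting: Payback = $38,350.00 / $9,327.00
Payback = 4.1117 years

4.1117 years


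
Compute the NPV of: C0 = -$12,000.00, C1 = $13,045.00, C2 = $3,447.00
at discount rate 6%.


Formula: NPV = C0 + C1/(1+r) + C2/(1+r)^2
Discount C1: $13,045.00 / (1 + 0.06) = $12,306.60
Discount C2: $3,447.00 / (1 + 0.06)^2 = $3,067.82
NPV = -$12,000.00 + $12,306.60 + $3,067.82 = $3,374.42

$3,374.42


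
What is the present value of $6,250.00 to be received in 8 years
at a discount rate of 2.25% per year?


Formula: PV = FV / (1 + r)^n
Substituting: PV = $6,250.00 / (1 + 0.0225)^8
Discount factor: (1.0225)^8 = 1.194831
PV = $6,250.00 / 1.194831 = $5,230.86

$5,230.86


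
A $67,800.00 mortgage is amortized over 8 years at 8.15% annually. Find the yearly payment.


Formula: PMT = PV * r / (1 - (1+r)^(-n))
Denominator: 1 - (1 + 0.0815)^(-8) = 0.465697
Numerator: $67,800.00 * 0.0815 = 5525.7
PMT = 5525.7 / 0.465697 = $11,865.45

$11,865.45


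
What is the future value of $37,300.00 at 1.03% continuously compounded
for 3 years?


Formula: FV = P * e^(r*t)
Exponent: r*t = 0.0103 * 3 = 0.0309
e^(0.0309) = 1.031382
FV = $37,300.00 * 1.031382 = $38,470.56

$38,470.56


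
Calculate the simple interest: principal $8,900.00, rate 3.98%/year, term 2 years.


Formula: I = P * r * t
Substituting: I = $8,900.00 * 0.0398 * 2
Step: I = $8,900.00 * 0.0796
I = $708.44

$708.44


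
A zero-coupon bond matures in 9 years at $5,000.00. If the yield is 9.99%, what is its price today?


Formula: Price = FV / (1 + r)^n
Substituting: Price = $5,000.00 / (1 + 0.0999)^9
Discount factor: (1.0999)^9 = 2.356019
Price = $5,000.00 / 2.356019 = $2,122.22

$2,122.22


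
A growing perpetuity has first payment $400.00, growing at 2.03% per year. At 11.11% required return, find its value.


Formula: PV = C / (r - g)
Spread: r - g = 0.1111 - 0.0203 = 0.0908
Substituting: PV = $400.00 / 0.0908
PV = $4,405.29

$4,405.29


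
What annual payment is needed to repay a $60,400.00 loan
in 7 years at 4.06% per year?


Formula: PMT = PV * r / (1 - (1+r)^(-n))
Denominator: 1 - (1 + 0.0406)^(-7) = 0.243144
Numerator: $60,400.00 * 0.0406 = 2452.24
PMT = 2452.24 / 0.243144 = $10,085.55

$10,085.55


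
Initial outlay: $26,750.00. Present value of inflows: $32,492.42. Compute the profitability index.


Formula: PI = PV(cash flows) / initial investment
Substituting: PI = $32,492.42 / $26,750.00
PI = 1.2147

1.2147


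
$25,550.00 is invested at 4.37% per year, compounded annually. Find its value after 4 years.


Formula: FV = P * (1 + r)^n
Substituting: FV = $25,550.00 * (1 + 0.0437)^4
Growth factor: (1.0437)^4 = 1.186596
FV = $25,550.00 * 1.186596 = $30,317.52

$30,317.52


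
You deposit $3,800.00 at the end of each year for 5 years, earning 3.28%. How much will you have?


Formula: FV = PMT * ((1+r)^n - 1) / r
Growth factor: (1 + 0.0328)^5 = 1.175117
Numerator: 1.175117 - 1 = 0.175117
FV = $3,800.00 * 0.175117 / 0.0328 = $20,287.96

$20,287.96


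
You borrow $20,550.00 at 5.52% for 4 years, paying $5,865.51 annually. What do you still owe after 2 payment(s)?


Formula: Balance = PV*(1+r)^k - PMT*((1+r)^k - 1)/r
Growth: (1 + 0.0552)^2 = 1.113447
Accumulated factor: ((1+r)^k - 1)/r = 2.0552
Balance = $20,550.00 * 1.113447 - $5,865.51 * 2.0552
Balance = $10,826.54

$10,826.54


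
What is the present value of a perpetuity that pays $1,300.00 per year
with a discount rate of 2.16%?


Formula: PV = C / r
Substituting: PV = $1,300.00 / 0.0216
PV = $60,185.19

$60,185.19


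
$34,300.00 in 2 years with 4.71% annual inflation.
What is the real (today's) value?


Formula: Real value = nominal / (1 + inflation)^years
Price level: (1 + 0.0471)^2 = 1.096418
Real value = $34,300.00 / 1.096418 = $31,283.68

$31,283.68


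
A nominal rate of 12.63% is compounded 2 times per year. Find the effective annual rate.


Formula: EAR = (1 + r/m)^m - 1
Period rate: r/m = 0.1263 / 2 = 0.06315
Compounding: (1 + 0.06315)^2 = 1.130288
EAR = 1.130288 - 1 = 0.130288

0.130288


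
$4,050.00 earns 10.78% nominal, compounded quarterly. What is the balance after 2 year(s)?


Formula: FV = P * (1 + r/m)^(m*t)
Period rate: r/m = 0.1078 / 4 = 0.02695
Total periods: m*t = 4 * 2 = 8
Growth factor: (1 + 0.02695)^8 = 1.23707
FV = $4,050.00 * 1.23707 = $5,010.13

$5,010.13


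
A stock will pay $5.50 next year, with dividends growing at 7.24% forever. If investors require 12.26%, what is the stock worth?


Formula: P = D1 / (r - g)
Spread: r - g = 0.1226 - 0.0724 = 0.0502
Substituting: P = $5.50 / 0.0502
P = $109.56

$109.56


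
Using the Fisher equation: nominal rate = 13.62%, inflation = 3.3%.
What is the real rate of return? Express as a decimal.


Formula: (1 + r_real) = (1 + r_nom) / (1 + inflation)
Substituting: (1 + r_real) = 1.1362 / 1.033
(1 + r_real) = 1.099903
r_real = 1.099903 - 1 = 0.099903

0.099903


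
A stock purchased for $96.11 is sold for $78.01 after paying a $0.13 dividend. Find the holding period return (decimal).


Formula: HPR = (P1 - P0 + D) / P0
Gain: $78.01 - $96.11 + $0.13 = -$17.97
HPR = -$17.97 / $96.11 = -0.187

-0.187


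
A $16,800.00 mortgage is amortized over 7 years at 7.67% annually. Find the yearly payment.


Formula: PMT = PV * r / (1 - (1+r)^(-n))
Denominator: 1 - (1 + 0.0767)^(-7) = 0.403875
Numerator: $16,800.00 * 0.0767 = 1288.56
PMT = 1288.56 / 0.403875 = $3,190.49

$3,190.49


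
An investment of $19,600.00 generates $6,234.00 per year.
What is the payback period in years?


Formula: Payback = investment / annual cash flow
Substituting: Payback = $19,600.00 / $6,234.00
Payback = 3.144 years

3.144 years


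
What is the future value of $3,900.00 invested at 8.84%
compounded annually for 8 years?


Formula: FV = P * (1 + r)^n
Substituting: FV = $3,900.00 * (1 + 0.0884)^8
Growth factor: (1.0884)^8 = 1.969284
FV = $3,900.00 * 1.969284 = $7,680.21

$7,680.21


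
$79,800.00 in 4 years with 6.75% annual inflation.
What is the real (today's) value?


Formula: Real value = nominal / (1 + inflation)^years
Price level: (1 + 0.0675)^4 = 1.298588
Real value = $79,800.00 / 1.298588 = $61,451.34

$61,451.34


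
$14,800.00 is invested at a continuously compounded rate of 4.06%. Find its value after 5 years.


Formula: FV = P * e^(r*t)
Exponent: r*t = 0.0406 * 5 = 0.203
e^(0.203) = 1.225072
FV = $14,800.00 * 1.225072 = $18,131.07

$18,131.07


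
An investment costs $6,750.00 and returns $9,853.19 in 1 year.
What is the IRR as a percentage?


Formula: IRR = C1/C0 - 1
Substituting: IRR = $9,853.19 / $6,750.00 - 1
Ratio: 1.459732 - 1 = 0.459732
IRR = 45.9732%

45.9732%


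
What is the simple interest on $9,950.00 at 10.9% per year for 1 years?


Formula: I = P * r * t
Substituting: I = $9,950.00 * 0.109 * 1
Step: I = $9,950.00 * 0.109
I = $1,084.55

$1,084.55


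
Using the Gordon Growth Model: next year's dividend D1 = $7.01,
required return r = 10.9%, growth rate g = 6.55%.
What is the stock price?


Formula: P = D1 / (r - g)
Spread: r - g = 0.109 - 0.0655 = 0.0435
Substituting: P = $7.01 / 0.0435
P = $161.15

$161.15


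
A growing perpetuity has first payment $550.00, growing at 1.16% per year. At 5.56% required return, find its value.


Formula: PV = C / (r - g)
Spread: r - g = 0.0556 - 0.0116 = 0.044
Substituting: PV = $550.00 / 0.044
PV = $12,500.00

$12,500.00


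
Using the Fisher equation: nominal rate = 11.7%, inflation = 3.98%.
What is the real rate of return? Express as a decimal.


Formula: (1 + r_real) = (1 + r_nom) / (1 + inflation)
Substituting: (1 + r_real) = 1.117 / 1.0398
(1 + r_real) = 1.074245
r_real = 1.074245 - 1 = 0.074245

0.074245


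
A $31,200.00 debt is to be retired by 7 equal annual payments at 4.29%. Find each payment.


Formula: PMT = PV * r / (1 - (1+r)^(-n))
Denominator: 1 - (1 + 0.0429)^(-7) = 0.254751
Numerator: $31,200.00 * 0.0429 = 1338.48
PMT = 1338.48 / 0.254751 = $5,254.07

$5,254.07


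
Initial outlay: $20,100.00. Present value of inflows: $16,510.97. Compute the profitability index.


Formula: PI = PV(cash flows) / initial investment
Substituting: PI = $16,510.97 / $20,100.00
PI = 0.8214

0.8214


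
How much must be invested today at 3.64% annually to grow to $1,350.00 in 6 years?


Formula: PV = FV / (1 + r)^n
Substituting: PV = $1,350.00 / (1 + 0.0364)^6
Discount factor: (1.0364)^6 = 1.239266
PV = $1,350.00 / 1.239266 = $1,089.35

$1,089.35


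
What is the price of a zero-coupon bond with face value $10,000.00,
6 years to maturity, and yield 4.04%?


Formula: Price = FV / (1 + r)^n
Substituting: Price = $10,000.00 / (1 + 0.0404)^6
Discount factor: (1.0404)^6 = 1.268242
Price = $10,000.00 / 1.268242 = $7,884.93

$7,884.93


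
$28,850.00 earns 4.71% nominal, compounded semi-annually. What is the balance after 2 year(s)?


Formula: FV = P * (1 + r/m)^(m*t)
Period rate: r/m = 0.0471 / 2 = 0.02355
Total periods: m*t = 2 * 2 = 4
Growth factor: (1 + 0.02355)^4 = 1.09758
FV = $28,850.00 * 1.09758 = $31,665.19

$31,665.19


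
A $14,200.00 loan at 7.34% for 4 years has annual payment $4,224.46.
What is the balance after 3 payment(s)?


Formula: Balance = PV*(1+r)^k - PMT*((1+r)^k - 1)/r
Growth: (1 + 0.0734)^3 = 1.236758
Accumulated factor: ((1+r)^k - 1)/r = 3.225588
Balance = $14,200.00 * 1.236758 - $4,224.46 * 3.225588
Balance = $3,935.60

$3,935.60


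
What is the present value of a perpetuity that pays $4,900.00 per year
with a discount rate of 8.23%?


Formula: PV = C / r
Substituting: PV = $4,900.00 / 0.0823
PV = $59,538.27

$59,538.27


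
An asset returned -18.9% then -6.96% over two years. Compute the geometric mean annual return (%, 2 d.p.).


Formula: Geometric mean = ((1+r1)*(1+r2))^(1/2) - 1
Product: (1 + -0.189) * (1 + -0.0696) = 0.811 * 0.9304 = 0.754554
Square root: 0.754554^0.5 = 0.868651
Geometric mean = 0.868651 - 1 = -0.131349
As percentage: -13.13%

-13.13%


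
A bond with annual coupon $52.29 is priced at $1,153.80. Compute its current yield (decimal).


Formula: Current yield = annual coupon / price
Substituting: CY = $52.29 / $1,153.80
CY = 0.04532

0.04532


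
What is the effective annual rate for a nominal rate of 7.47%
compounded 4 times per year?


Formula: EAR = (1 + r/m)^m - 1
Period rate: r/m = 0.0747 / 4 = 0.018675
Compounding: (1 + 0.018675)^4 = 1.076819
EAR = 1.076819 - 1 = 0.076819

0.076819


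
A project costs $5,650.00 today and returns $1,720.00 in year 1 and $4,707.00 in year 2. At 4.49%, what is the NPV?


Formula: NPV = C0 + C1/(1+r) + C2/(1+r)^2
Discount C1: $1,720.00 / (1 + 0.0449) = $1,646.09
Discount C2: $4,707.00 / (1 + 0.0449)^2 = $4,311.17
NPV = -$5,650.00 + $1,646.09 + $4,311.17 = $307.26

$307.26


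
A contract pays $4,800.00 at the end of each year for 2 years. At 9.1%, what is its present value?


Formula: PV = PMT * (1 - (1+r)^(-n)) / r
Discount factor: (1 + 0.091)^(-2) = 0.840138
Bracket: 1 - 0.840138 = 0.159862
PV = $4,800.00 * 0.159862 / 0.091 = $8,432.29

$8,432.29


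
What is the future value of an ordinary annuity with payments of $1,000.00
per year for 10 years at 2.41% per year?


Formula: FV = PMT * ((1+r)^n - 1) / r
Growth factor: (1 + 0.0241)^10 = 1.268889
Numerator: 1.268889 - 1 = 0.268889
FV = $1,000.00 * 0.268889 / 0.0241 = $11,157.22

$11,157.22


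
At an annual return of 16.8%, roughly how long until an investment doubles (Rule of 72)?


Formula: Years ≈ 72 / r
Substituting: Years ≈ 72 / 16.8
Years ≈ 4.3

4.3 years


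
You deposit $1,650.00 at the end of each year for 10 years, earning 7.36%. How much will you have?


Formula: FV = PMT * ((1+r)^n - 1) / r
Growth factor: (1 + 0.0736)^10 = 2.034347
Numerator: 2.034347 - 1 = 1.034347
FV = $1,650.00 * 1.034347 / 0.0736 = $23,188.49

$23,188.49


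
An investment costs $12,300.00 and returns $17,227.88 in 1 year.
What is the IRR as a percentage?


Formula: IRR = C1/C0 - 1
Substituting: IRR = $17,227.88 / $12,300.00 - 1
Ratio: 1.400641 - 1 = 0.400641
IRR = 40.0641%

40.0641%


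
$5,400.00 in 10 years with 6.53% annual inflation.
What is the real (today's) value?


Formula: Real value = nominal / (1 + inflation)^years
Price level: (1 + 0.0653)^10 = 1.882432
Real value = $5,400.00 / 1.882432 = $2,868.63

$2,868.63


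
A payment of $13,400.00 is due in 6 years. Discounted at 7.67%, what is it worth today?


Formula: PV = FV / (1 + r)^n
Substituting: PV = $13,400.00 / (1 + 0.0767)^6
Discount factor: (1.0767)^6 = 1.558003
PV = $13,400.00 / 1.558003 = $8,600.75

$8,600.75


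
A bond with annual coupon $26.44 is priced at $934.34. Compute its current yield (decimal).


Formula: Current yield = annual coupon / price
Substituting: CY = $26.44 / $934.34
CY = 0.028298

0.028298


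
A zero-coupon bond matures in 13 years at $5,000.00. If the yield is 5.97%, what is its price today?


Formula: Price = FV / (1 + r)^n
Substituting: Price = $5,000.00 / (1 + 0.0597)^13
Discount factor: (1.0597)^13 = 2.125094
Price = $5,000.00 / 2.125094 = $2,352.84

$2,352.84


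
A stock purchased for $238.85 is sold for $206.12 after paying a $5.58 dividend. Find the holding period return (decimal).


Formula: HPR = (P1 - P0 + D) / P0
Gain: $206.12 - $238.85 + $5.58 = -$27.15
HPR = -$27.15 / $238.85 = -0.1137

-0.1137


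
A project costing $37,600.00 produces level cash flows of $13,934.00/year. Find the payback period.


Formula: Payback = investment / annual cash flow
Substituting: Payback = $37,600.00 / $13,934.00
Payback = 2.6984 years

2.6984 years


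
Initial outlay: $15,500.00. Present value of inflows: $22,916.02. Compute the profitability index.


Formula: PI = PV(cash flows) / initial investment
Substituting: PI = $22,916.02 / $15,500.00
PI = 1.4785

1.4785


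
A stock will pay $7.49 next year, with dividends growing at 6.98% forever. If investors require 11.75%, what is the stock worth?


Formula: P = D1 / (r - g)
Spread: r - g = 0.1175 - 0.0698 = 0.0477
Substituting: P = $7.49 / 0.0477
P = $157.02

$157.02


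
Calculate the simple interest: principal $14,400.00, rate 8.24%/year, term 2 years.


Formula: I = P * r * t
Substituting: I = $14,400.00 * 0.0824 * 2
Step: I = $14,400.00 * 0.1648
I = $2,373.12

$2,373.12


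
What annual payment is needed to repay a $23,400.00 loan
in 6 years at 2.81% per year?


Formula: PMT = PV * r / (1 - (1+r)^(-n))
Denominator: 1 - (1 + 0.0281)^(-6) = 0.153186
Numerator: $23,400.00 * 0.0281 = 657.54
PMT = 657.54 / 0.153186 = $4,292.42

$4,292.42


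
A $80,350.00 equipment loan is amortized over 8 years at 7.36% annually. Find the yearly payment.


Formula: PMT = PV * r / (1 - (1+r)^(-n))
Denominator: 1 - (1 + 0.0736)^(-8) = 0.433422
Numerator: $80,350.00 * 0.0736 = 5913.76
PMT = 5913.76 / 0.433422 = $13,644.36

$13,644.36


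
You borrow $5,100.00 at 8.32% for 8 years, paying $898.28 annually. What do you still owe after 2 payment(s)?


Formula: Balance = PV*(1+r)^k - PMT*((1+r)^k - 1)/r
Growth: (1 + 0.0832)^2 = 1.173322
Accumulated factor: ((1+r)^k - 1)/r = 2.0832
Balance = $5,100.00 * 1.173322 - $898.28 * 2.0832
Balance = $4,112.65

$4,112.65


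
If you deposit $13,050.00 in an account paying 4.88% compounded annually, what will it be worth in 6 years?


Formula: FV = P * (1 + r)^n
Substituting: FV = $13,050.00 * (1 + 0.0488)^6
Growth factor: (1.0488)^6 = 1.330933
FV = $13,050.00 * 1.330933 = $17,368.67

$17,368.67


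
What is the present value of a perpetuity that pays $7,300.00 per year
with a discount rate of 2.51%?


Formula: PV = C / r
Substituting: PV = $7,300.00 / 0.0251
PV = $290,836.65

$290,836.65


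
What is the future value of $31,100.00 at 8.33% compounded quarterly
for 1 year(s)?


Formula: FV = P * (1 + r/m)^(m*t)
Period rate: r/m = 0.0833 / 4 = 0.020825
Total periods: m*t = 4 * 1 = 4
Growth factor: (1 + 0.020825)^4 = 1.085938
FV = $31,100.00 * 1.085938 = $33,772.68

$33,772.68


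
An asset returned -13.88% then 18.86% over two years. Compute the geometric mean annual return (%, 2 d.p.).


Formula: Geometric mean = ((1+r1)*(1+r2))^(1/2) - 1
Product: (1 + -0.1388) * (1 + 0.1886) = 0.8612 * 1.1886 = 1.023622
Square root: 1.023622^0.5 = 1.011742
Geometric mean = 1.011742 - 1 = 0.011742
As percentage: 1.17%

1.17%


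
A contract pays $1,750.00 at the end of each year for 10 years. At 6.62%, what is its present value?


Formula: PV = PMT * (1 - (1+r)^(-n)) / r
Discount factor: (1 + 0.0662)^(-10) = 0.526761
Bracket: 1 - 0.526761 = 0.473239
PV = $1,750.00 * 0.473239 / 0.0662 = $12,510.11

$12,510.11


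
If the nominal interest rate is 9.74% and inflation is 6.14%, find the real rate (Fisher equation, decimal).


Formula: (1 + r_real) = (1 + r_nom) / (1 + inflation)
Substituting: (1 + r_real) = 1.0974 / 1.0614
(1 + r_real) = 1.033917
r_real = 1.033917 - 1 = 0.033917

0.033917


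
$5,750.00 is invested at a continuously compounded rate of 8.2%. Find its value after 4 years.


Formula: FV = P * e^(r*t)
Exponent: r*t = 0.082 * 4 = 0.328
e^(0.328) = 1.388189
FV = $5,750.00 * 1.388189 = $7,982.09

$7,982.09


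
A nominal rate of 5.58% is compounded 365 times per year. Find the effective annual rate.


Formula: EAR = (1 + r/m)^m - 1
Period rate: r/m = 0.0558 / 365 = 0.000153
Compounding: (1 + 0.000153)^365 = 1.057382
EAR = 1.057382 - 1 = 0.057382

0.057382


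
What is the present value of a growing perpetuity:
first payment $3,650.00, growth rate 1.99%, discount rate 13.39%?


Formula: PV = C / (r - g)
Spread: r - g = 0.1339 - 0.0199 = 0.114
Substituting: PV = $3,650.00 / 0.114
PV = $32,017.54

$32,017.54


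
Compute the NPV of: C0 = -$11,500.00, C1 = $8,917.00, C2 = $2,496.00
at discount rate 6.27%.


Formula: NPV = C0 + C1/(1+r) + C2/(1+r)^2
Discount C1: $8,917.00 / (1 + 0.0627) = $8,390.89
Discount C2: $2,496.00 / (1 + 0.0627)^2 = $2,210.16
NPV = -$11,500.00 + $8,390.89 + $2,210.16 = -$898.95

-$898.95


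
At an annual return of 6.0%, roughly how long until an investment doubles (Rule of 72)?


Formula: Years ≈ 72 / r
Substituting: Years ≈ 72 / 6.0
Years ≈ 12.0

12.0 years


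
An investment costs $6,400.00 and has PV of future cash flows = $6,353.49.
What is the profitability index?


Formula: PI = PV(cash flows) / initial investment
Substituting: PI = $6,353.49 / $6,400.00
PI = 0.9927

0.9927


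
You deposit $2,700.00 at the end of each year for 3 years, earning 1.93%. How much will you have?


Formula: FV = PMT * ((1+r)^n - 1) / r
Growth factor: (1 + 0.0193)^3 = 1.059025
Numerator: 1.059025 - 1 = 0.059025
FV = $2,700.00 * 0.059025 / 0.0193 = $8,257.34

$8,257.34


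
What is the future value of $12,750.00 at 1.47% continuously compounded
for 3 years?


Formula: FV = P * e^(r*t)
Exponent: r*t = 0.0147 * 3 = 0.0441
e^(0.0441) = 1.045087
FV = $12,750.00 * 1.045087 = $13,324.86

$13,324.86


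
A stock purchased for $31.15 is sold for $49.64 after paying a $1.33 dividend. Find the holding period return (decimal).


Formula: HPR = (P1 - P0 + D) / P0
Gain: $49.64 - $31.15 + $1.33 = $19.82
HPR = $19.82 / $31.15 = 0.6363

0.6363


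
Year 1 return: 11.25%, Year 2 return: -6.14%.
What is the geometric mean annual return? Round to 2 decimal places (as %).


Formula: Geometric mean = ((1+r1)*(1+r2))^(1/2) - 1
Product: (1 + 0.1125) * (1 + -0.0614) = 1.1125 * 0.9386 = 1.044193
Square root: 1.044193^0.5 = 1.021857
Geometric mean = 1.021857 - 1 = 0.021857
As percentage: 2.19%

2.19%


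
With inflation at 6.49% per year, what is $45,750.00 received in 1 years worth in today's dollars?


Formula: Real value = nominal / (1 + inflation)^years
Price level: (1 + 0.0649)^1 = 1.0649
Real value = $45,750.00 / 1.0649 = $42,961.78

$42,961.78


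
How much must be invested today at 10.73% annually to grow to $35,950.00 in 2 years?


Formula: PV = FV / (1 + r)^n
Substituting: PV = $35,950.00 / (1 + 0.1073)^2
Discount factor: (1.1073)^2 = 1.226113
PV = $35,950.00 / 1.226113 = $29,320.29

$29,320.29


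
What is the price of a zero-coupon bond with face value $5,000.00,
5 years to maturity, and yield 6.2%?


Formula: Price = FV / (1 + r)^n
Substituting: Price = $5,000.00 / (1 + 0.062)^5
Discount factor: (1.062)^5 = 1.350898
Price = $5,000.00 / 1.350898 = $3,701.24

$3,701.24


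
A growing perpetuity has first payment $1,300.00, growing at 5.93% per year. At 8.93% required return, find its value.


Formula: PV = C / (r - g)
Spread: r - g = 0.0893 - 0.0593 = 0.03
Substituting: PV = $1,300.00 / 0.03
PV = $43,333.33

$43,333.33


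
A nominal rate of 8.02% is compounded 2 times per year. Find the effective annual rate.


Formula: EAR = (1 + r/m)^m - 1
Period rate: r/m = 0.0802 / 2 = 0.0401
Compounding: (1 + 0.0401)^2 = 1.081808
EAR = 1.081808 - 1 = 0.081808

0.081808


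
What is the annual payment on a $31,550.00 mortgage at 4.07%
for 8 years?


Formula: PMT = PV * r / (1 - (1+r)^(-n))
Denominator: 1 - (1 + 0.0407)^(-8) = 0.273232
Numerator: $31,550.00 * 0.0407 = 1284.085
PMT = 1284.085 / 0.273232 = $4,699.61

$4,699.61


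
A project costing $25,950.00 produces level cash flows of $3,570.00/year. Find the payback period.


Formula: Payback = investment / annual cash flow
Substituting: Payback = $25,950.00 / $3,570.00
Payback = 7.2689 years

7.2689 years


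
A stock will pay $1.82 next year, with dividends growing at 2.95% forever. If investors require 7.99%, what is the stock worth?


Formula: P = D1 / (r - g)
Spread: r - g = 0.0799 - 0.0295 = 0.0504
Substituting: P = $1.82 / 0.0504
P = $36.11

$36.11


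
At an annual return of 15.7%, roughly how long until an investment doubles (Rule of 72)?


Formula: Years ≈ 72 / r
Substituting: Years ≈ 72 / 15.7
Years ≈ 4.6

4.6 years


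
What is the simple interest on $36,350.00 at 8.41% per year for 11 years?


Formula: I = P * r * t
Substituting: I = $36,350.00 * 0.0841 * 11
Step: I = $36,350.00 * 0.9251
I = $33,627.39

$33,627.39


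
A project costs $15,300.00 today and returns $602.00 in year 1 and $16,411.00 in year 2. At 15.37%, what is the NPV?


Formula: NPV = C0 + C1/(1+r) + C2/(1+r)^2
Discount C1: $602.00 / (1 + 0.1537) = $521.80
Discount C2: $16,411.00 / (1 + 0.1537)^2 = $12,329.61
NPV = -$15,300.00 + $521.80 + $12,329.61 = -$2,448.59

-$2,448.59


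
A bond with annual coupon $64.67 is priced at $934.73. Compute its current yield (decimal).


Formula: Current yield = annual coupon / price
Substituting: CY = $64.67 / $934.73
CY = 0.069186

0.069186


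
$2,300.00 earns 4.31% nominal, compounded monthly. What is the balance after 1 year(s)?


Formula: FV = P * (1 + r/m)^(m*t)
Period rate: r/m = 0.0431 / 12 = 0.003592
Total periods: m*t = 12 * 1 = 12
Growth factor: (1 + 0.003592)^12 = 1.043962
FV = $2,300.00 * 1.043962 = $2,401.11

$2,401.11


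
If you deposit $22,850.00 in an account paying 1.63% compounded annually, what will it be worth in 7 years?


Formula: FV = P * (1 + r)^n
Substituting: FV = $22,850.00 * (1 + 0.0163)^7
Growth factor: (1.0163)^7 = 1.119834
FV = $22,850.00 * 1.119834 = $25,588.20

$25,588.20


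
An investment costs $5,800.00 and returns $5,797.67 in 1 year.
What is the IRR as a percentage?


Formula: IRR = C1/C0 - 1
Substituting: IRR = $5,797.67 / $5,800.00 - 1
Ratio: 0.999598 - 1 = -0.000402
IRR = -0.0402%

-0.0402%


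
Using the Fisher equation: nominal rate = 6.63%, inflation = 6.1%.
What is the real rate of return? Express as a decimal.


Formula: (1 + r_real) = (1 + r_nom) / (1 + inflation)
Substituting: (1 + r_real) = 1.0663 / 1.061
(1 + r_real) = 1.004995
r_real = 1.004995 - 1 = 0.004995

0.004995


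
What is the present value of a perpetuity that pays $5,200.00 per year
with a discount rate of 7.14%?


Formula: PV = C / r
Substituting: PV = $5,200.00 / 0.0714
PV = $72,829.13

$72,829.13


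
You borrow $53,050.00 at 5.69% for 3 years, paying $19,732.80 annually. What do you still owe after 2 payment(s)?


Formula: Balance = PV*(1+r)^k - PMT*((1+r)^k - 1)/r
Growth: (1 + 0.0569)^2 = 1.117038
Accumulated factor: ((1+r)^k - 1)/r = 2.0569
Balance = $53,050.00 * 1.117038 - $19,732.80 * 2.0569
Balance = $18,670.45

$18,670.45


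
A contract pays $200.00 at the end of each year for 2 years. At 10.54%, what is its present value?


Formula: PV = PMT * (1 - (1+r)^(-n)) / r
Discount factor: (1 + 0.1054)^(-2) = 0.818391
Bracket: 1 - 0.818391 = 0.181609
PV = $200.00 * 0.181609 / 0.1054 = $344.61

$344.61


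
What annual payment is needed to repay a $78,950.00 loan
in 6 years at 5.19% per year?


Formula: PMT = PV * r / (1 - (1+r)^(-n))
Denominator: 1 - (1 + 0.0519)^(-6) = 0.261835
Numerator: $78,950.00 * 0.0519 = 4097.505
PMT = 4097.505 / 0.261835 = $15,649.17

$15,649.17


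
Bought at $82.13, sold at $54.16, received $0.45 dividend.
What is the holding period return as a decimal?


Formula: HPR = (P1 - P0 + D) / P0
Gain: $54.16 - $82.13 + $0.45 = -$27.52
HPR = -$27.52 / $82.13 = -0.3351

-0.3351


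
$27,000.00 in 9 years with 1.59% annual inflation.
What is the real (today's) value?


Formula: Real value = nominal / (1 + inflation)^years
Price level: (1 + 0.0159)^9 = 1.152547
Real value = $27,000.00 / 1.152547 = $23,426.38

$23,426.38


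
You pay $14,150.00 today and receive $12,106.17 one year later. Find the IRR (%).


Formula: IRR = C1/C0 - 1
Substituting: IRR = $12,106.17 / $14,150.00 - 1
Ratio: 0.85556 - 1 = -0.14444
IRR = -14.444%

-14.444%


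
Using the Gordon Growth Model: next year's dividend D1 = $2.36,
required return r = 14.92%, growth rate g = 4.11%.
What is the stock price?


Formula: P = D1 / (r - g)
Spread: r - g = 0.1492 - 0.0411 = 0.1081
Substituting: P = $2.36 / 0.1081
P = $21.83

$21.83


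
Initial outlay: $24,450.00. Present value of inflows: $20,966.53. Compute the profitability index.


Formula: PI = PV(cash flows) / initial investment
Substituting: PI = $20,966.53 / $24,450.00
PI = 0.8575

0.8575


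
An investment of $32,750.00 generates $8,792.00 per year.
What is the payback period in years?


Formula: Payback = investment / annual cash flow
Substituting: Payback = $32,750.00 / $8,792.00
Payback = 3.725 years

3.725 years


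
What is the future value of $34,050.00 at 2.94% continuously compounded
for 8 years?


Formula: FV = P * e^(r*t)
Exponent: r*t = 0.0294 * 8 = 0.2352
e^(0.2352) = 1.265162
FV = $34,050.00 * 1.265162 = $43,078.76

$43,078.76


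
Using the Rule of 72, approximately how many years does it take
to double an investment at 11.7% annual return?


Formula: Years ≈ 72 / r
Substituting: Years ≈ 72 / 11.7
Years ≈ 6.2

6.2 years


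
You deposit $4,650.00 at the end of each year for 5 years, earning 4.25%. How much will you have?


Formula: FV = PMT * ((1+r)^n - 1) / r
Growth factor: (1 + 0.0425)^5 = 1.231347
Numerator: 1.231347 - 1 = 0.231347
FV = $4,650.00 * 0.231347 / 0.0425 = $25,312.04

$25,312.04


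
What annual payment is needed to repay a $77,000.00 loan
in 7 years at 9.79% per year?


Formula: PMT = PV * r / (1 - (1+r)^(-n))
Denominator: 1 - (1 + 0.0979)^(-7) = 0.479932
Numerator: $77,000.00 * 0.0979 = 7538.3
PMT = 7538.3 / 0.479932 = $15,707.03

$15,707.03


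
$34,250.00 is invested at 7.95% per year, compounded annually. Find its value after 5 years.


Formula: FV = P * (1 + r)^n
Substituting: FV = $34,250.00 * (1 + 0.0795)^5
Growth factor: (1.0795)^5 = 1.46593
FV = $34,250.00 * 1.46593 = $50,208.10

$50,208.10


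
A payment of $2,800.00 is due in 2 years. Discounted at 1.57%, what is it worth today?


Formula: PV = FV / (1 + r)^n
Substituting: PV = $2,800.00 / (1 + 0.0157)^2
Discount factor: (1.0157)^2 = 1.031646
PV = $2,800.00 / 1.031646 = $2,714.11

$2,714.11


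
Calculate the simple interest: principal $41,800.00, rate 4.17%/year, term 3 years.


Formula: I = P * r * t
Substituting: I = $41,800.00 * 0.0417 * 3
Step: I = $41,800.00 * 0.1251
I = $5,229.18

$5,229.18


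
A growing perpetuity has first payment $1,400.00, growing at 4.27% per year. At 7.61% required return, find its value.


Formula: PV = C / (r - g)
Spread: r - g = 0.0761 - 0.0427 = 0.0334
Substituting: PV = $1,400.00 / 0.0334
PV = $41,916.17

$41,916.17


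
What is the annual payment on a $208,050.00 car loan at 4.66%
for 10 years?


Formula: PMT = PV * r / (1 - (1+r)^(-n))
Denominator: 1 - (1 + 0.0466)^(-10) = 0.365849
Numerator: $208,050.00 * 0.0466 = 9695.13
PMT = 9695.13 / 0.365849 = $26,500.36

$26,500.36


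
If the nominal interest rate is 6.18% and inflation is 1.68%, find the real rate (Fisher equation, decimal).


Formula: (1 + r_real) = (1 + r_nom) / (1 + inflation)
Substituting: (1 + r_real) = 1.0618 / 1.0168
(1 + r_real) = 1.044256
r_real = 1.044256 - 1 = 0.044256

0.044256


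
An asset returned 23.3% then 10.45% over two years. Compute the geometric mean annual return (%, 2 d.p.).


Formula: Geometric mean = ((1+r1)*(1+r2))^(1/2) - 1
Product: (1 + 0.233) * (1 + 0.1045) = 1.233 * 1.1045 = 1.361849
Square root: 1.361849^0.5 = 1.166983
Geometric mean = 1.166983 - 1 = 0.166983
As percentage: 16.70%

16.70%


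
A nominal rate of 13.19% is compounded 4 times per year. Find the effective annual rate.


Formula: EAR = (1 + r/m)^m - 1
Period rate: r/m = 0.1319 / 4 = 0.032975
Compounding: (1 + 0.032975)^4 = 1.138569
EAR = 1.138569 - 1 = 0.138569

0.138569


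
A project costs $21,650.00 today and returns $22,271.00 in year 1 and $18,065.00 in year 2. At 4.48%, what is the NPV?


Formula: NPV = C0 + C1/(1+r) + C2/(1+r)^2
Discount C1: $22,271.00 / (1 + 0.0448) = $21,316.04
Discount C2: $18,065.00 / (1 + 0.0448)^2 = $16,549.00
NPV = -$21,650.00 + $21,316.04 + $16,549.00 = $16,215.04

$16,215.04


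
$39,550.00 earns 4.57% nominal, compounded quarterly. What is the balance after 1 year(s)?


Formula: FV = P * (1 + r/m)^(m*t)
Period rate: r/m = 0.0457 / 4 = 0.011425
Total periods: m*t = 4 * 1 = 4
Growth factor: (1 + 0.011425)^4 = 1.046489
FV = $39,550.00 * 1.046489 = $41,388.65

$41,388.65


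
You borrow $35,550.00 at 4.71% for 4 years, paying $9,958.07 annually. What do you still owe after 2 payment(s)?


Formula: Balance = PV*(1+r)^k - PMT*((1+r)^k - 1)/r
Growth: (1 + 0.0471)^2 = 1.096418
Accumulated factor: ((1+r)^k - 1)/r = 2.0471
Balance = $35,550.00 * 1.096418 - $9,958.07 * 2.0471
Balance = $18,592.51

$18,592.51


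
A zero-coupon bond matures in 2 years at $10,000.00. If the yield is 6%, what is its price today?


Formula: Price = FV / (1 + r)^n
Substituting: Price = $10,000.00 / (1 + 0.06)^2
Discount factor: (1.06)^2 = 1.1236
Price = $10,000.00 / 1.1236 = $8,899.96

$8,899.96


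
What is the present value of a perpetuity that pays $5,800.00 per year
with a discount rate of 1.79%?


Formula: PV = C / r
Substituting: PV = $5,800.00 / 0.0179
PV = $324,022.35

$324,022.35


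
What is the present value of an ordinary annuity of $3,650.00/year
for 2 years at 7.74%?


Formula: PV = PMT * (1 - (1+r)^(-n)) / r
Discount factor: (1 + 0.0774)^(-2) = 0.861482
Bracket: 1 - 0.861482 = 0.138518
PV = $3,650.00 * 0.138518 / 0.0774 = $6,532.19

$6,532.19


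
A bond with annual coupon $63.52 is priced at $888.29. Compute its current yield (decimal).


Formula: Current yield = annual coupon / price
Substituting: CY = $63.52 / $888.29
CY = 0.071508

0.071508


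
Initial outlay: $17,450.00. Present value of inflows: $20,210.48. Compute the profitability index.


Formula: PI = PV(cash flows) / initial investment
Substituting: PI = $20,210.48 / $17,450.00
PI = 1.1582

1.1582


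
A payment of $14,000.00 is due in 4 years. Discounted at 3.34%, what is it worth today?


Formula: PV = FV / (1 + r)^n
Substituting: PV = $14,000.00 / (1 + 0.0334)^4
Discount factor: (1.0334)^4 = 1.140444
PV = $14,000.00 / 1.140444 = $12,275.92

$12,275.92


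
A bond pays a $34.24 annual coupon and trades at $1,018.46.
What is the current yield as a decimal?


Formula: Current yield = annual coupon / price
Substituting: CY = $34.24 / $1,018.46
CY = 0.033619

0.033619
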